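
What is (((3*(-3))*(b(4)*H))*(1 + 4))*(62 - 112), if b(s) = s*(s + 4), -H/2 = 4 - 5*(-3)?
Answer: -2736000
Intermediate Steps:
H = -38 (H = -2*(4 - 5*(-3)) = -2*(4 + 15) = -2*19 = -38)
b(s) = s*(4 + s)
(((3*(-3))*(b(4)*H))*(1 + 4))*(62 - 112) = (((3*(-3))*((4*(4 + 4))*(-38)))*(1 + 4))*(62 - 112) = (-9*4*8*(-38)*5)*(-50) = (-288*(-38)*5)*(-50) = (-9*(-1216)*5)*(-50) = (10944*5)*(-50) = 54720*(-50) = -2736000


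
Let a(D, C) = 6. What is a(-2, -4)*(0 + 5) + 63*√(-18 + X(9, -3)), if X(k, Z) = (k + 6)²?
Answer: 30 + 189*√23 ≈ 936.41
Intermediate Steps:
X(k, Z) = (6 + k)²
a(-2, -4)*(0 + 5) + 63*√(-18 + X(9, -3)) = 6*(0 + 5) + 63*√(-18 + (6 + 9)²) = 6*5 + 63*√(-18 + 15²) = 30 + 63*√(-18 + 225) = 30 + 63*√207 = 30 + 63*(3*√23) = 30 + 189*√23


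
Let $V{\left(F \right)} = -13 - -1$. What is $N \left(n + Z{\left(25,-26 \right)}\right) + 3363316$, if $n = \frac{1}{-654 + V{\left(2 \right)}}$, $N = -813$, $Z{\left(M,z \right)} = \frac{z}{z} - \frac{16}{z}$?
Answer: $\frac{9702743293}{2886} \approx 3.362 \cdot 10^{6}$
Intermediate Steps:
$V{\left(F \right)} = -12$ ($V{\left(F \right)} = -13 + 1 = -12$)
$Z{\left(M,z \right)} = 1 - \frac{16}{z}$
$n = - \frac{1}{666}$ ($n = \frac{1}{-654 - 12} = \frac{1}{-666} = - \frac{1}{666} \approx -0.0015015$)
$N \left(n + Z{\left(25,-26 \right)}\right) + 3363316 = - 813 \left(- \frac{1}{666} + \frac{-16 - 26}{-26}\right) + 3363316 = - 813 \left(- \frac{1}{666} - - \frac{21}{13}\right) + 3363316 = - 813 \left(- \frac{1}{666} + \frac{21}{13}\right) + 3363316 = \left(-813\right) \frac{13973}{8658} + 3363316 = - \frac{3786683}{2886} + 3363316 = \frac{9702743293}{2886}$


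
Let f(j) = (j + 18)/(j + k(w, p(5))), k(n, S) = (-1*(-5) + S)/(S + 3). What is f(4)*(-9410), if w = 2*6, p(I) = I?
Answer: -828080/21 ≈ -39432.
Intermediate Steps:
w = 12
k(n, S) = (5 + S)/(3 + S)
f(j) = (18 + j)/(5/4 + j) (f(j) = (j + 18)/(j + (5 + 5)/(3 + 5)) = (18 + j)/(j + 10/8) = (18 + j)/(j + (1/8)*10) = (18 + j)/(j + 5/4) = (18 + j)/(5/4 + j))
f(4)*(-9410) = (4*(18 + 4)/(5 + 4*4))*(-9410) = (4*22/(5 + 16))*(-9410) = (4*22/21)*(-9410) = (4*(1/21)*22)*(-9410) = (88/21)*(-9410) = -828080/21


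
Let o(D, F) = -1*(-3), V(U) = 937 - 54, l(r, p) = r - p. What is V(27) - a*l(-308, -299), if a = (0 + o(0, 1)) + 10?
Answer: 1000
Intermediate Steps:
V(U) = 883
o(D, F) = 3
a = 13 (a = (0 + 3) + 10 = 3 + 10 = 13)
V(27) - a*l(-308, -299) = 883 - 13*(-308 - 1*(-299)) = 883 - 13*(-308 + 299) = 883 - 13*(-9) = 883 - 1*(-117) = 883 + 117 = 1000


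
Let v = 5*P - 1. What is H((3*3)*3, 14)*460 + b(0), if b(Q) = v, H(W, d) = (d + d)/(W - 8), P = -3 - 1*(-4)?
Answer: 12956/19 ≈ 681.89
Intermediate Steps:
P = 1 (P = -3 + 4 = 1)
v = 4 (v = 5*1 - 1 = 5 - 1 = 4)
H(W, d) = 2*d/(-8 + W) (H(W, d) = (2*d)/(-8 + W) = 2*d/(-8 + W))
b(Q) = 4
H((3*3)*3, 14)*460 + b(0) = (2*14/(-8 + (3*3)*3))*460 + 4 = (2*14/(-8 + 9*3))*460 + 4 = (2*14/(-8 + 27))*460 + 4 = (2*14/19)*460 + 4 = (2*14*(1/19))*460 + 4 = (28/19)*460 + 4 = 12880/19 + 4 = 12956/19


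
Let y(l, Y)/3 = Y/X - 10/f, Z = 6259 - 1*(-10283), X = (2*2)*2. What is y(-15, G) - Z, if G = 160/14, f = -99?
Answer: -3820142/231 ≈ -16537.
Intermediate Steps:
X = 8 (X = 4*2 = 8)
Z = 16542 (Z = 6259 + 10283 = 16542)
G = 80/7 (G = 160*(1/14) = 80/7 ≈ 11.429)
y(l, Y) = 10/33 + 3*Y/8 (y(l, Y) = 3*(Y/8 - 10/(-99)) = 3*(Y*(⅛) - 10*(-1/99)) = 3*(Y/8 + 10/99) = 3*(10/99 + Y/8) = 10/33 + 3*Y/8)
y(-15, G) - Z = (10/33 + (3/8)*(80/7)) - 1*16542 = (10/33 + 30/7) - 16542 = 1060/231 - 16542 = -3820142/231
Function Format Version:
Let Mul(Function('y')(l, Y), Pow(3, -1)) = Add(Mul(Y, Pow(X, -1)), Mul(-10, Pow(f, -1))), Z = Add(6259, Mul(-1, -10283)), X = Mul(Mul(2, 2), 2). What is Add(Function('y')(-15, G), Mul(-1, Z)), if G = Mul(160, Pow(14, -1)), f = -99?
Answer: Rational(-3820142, 231) ≈ -16537.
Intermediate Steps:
X = 8 (X = Mul(4, 2) = 8)
Z = 16542 (Z = Add(6259, 10283) = 16542)
G = Rational(80, 7) (G = Mul(160, Rational(1, 14)) = Rational(80, 7) ≈ 11.429)
Function('y')(l, Y) = Add(Rational(10, 33), Mul(Rational(3, 8), Y)) (Function('y')(l, Y) = Mul(3, Add(Mul(Y, Pow(8, -1)), Mul(-10, Pow(-99, -1)))) = Mul(3, Add(Mul(Y, Rational(1, 8)), Mul(-10, Rational(-1, 99)))) = Mul(3, Add(Mul(Rational(1, 8), Y), Rational(10, 99))) = Mul(3, Add(Rational(10, 99), Mul(Rational(1, 8), Y))) = Add(Rational(10, 33), Mul(Rational(3, 8), Y)))
Add(Function('y')(-15, G), Mul(-1, Z)) = Add(Add(Rational(10, 33), Mul(Rational(3, 8), Rational(80, 7))), Mul(-1, 16542)) = Add(Add(Rational(10, 33), Rational(30, 7)), -16542) = Add(Rational(1060, 231), -16542) = Rational(-3820142, 231)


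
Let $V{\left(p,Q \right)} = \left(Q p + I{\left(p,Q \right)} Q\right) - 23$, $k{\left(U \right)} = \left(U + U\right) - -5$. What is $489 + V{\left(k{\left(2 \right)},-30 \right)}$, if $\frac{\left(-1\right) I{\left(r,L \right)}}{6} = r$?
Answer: $1816$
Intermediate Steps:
$I{\left(r,L \right)} = - 6 r$
$k{\left(U \right)} = 5 + 2 U$ ($k{\left(U \right)} = 2 U + 5 = 5 + 2 U$)
$V{\left(p,Q \right)} = -23 - 5 Q p$ ($V{\left(p,Q \right)} = \left(Q p + - 6 p Q\right) - 23 = \left(Q p - 6 Q p\right) - 23 = - 5 Q p - 23 = -23 - 5 Q p$)
$489 + V{\left(k{\left(2 \right)},-30 \right)} = 489 - \left(23 - 150 \left(5 + 2 \cdot 2\right)\right) = 489 - \left(23 - 150 \left(5 + 4\right)\right) = 489 - \left(23 - 1350\right) = 489 + \left(-23 + 1350\right) = 489 + 1327 = 1816$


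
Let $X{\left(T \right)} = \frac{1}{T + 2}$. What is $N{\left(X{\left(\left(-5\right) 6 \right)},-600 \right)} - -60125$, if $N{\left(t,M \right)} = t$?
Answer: $\frac{1683499}{28} \approx 60125.0$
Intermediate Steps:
$X{\left(T \right)} = \frac{1}{2 + T}$
$N{\left(X{\left(\left(-5\right) 6 \right)},-600 \right)} - -60125 = \frac{1}{2 - 30} - -60125 = \frac{1}{2 - 30} + 60125 = \frac{1}{-28} + 60125 = - \frac{1}{28} + 60125 = \frac{1683499}{28}$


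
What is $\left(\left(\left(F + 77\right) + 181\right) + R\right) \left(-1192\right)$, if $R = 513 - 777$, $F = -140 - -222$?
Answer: $-90592$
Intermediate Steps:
$F = 82$ ($F = -140 + 222 = 82$)
$R = -264$ ($R = 513 - 777 = -264$)
$\left(\left(\left(F + 77\right) + 181\right) + R\right) \left(-1192\right) = \left(\left(\left(82 + 77\right) + 181\right) - 264\right) \left(-1192\right) = \left(\left(159 + 181\right) - 264\right) \left(-1192\right) = \left(340 - 264\right) \left(-1192\right) = 76 \left(-1192\right) = -90592$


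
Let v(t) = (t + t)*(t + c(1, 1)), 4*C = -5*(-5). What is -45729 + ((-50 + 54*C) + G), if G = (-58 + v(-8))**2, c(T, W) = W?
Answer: -85051/2 ≈ -42526.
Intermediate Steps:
C = 25/4 (C = (-5*(-5))/4 = (1/4)*25 = 25/4 ≈ 6.2500)
v(t) = 2*t*(1 + t) (v(t) = (t + t)*(t + 1) = (2*t)*(1 + t) = 2*t*(1 + t))
G = 2916 (G = (-58 + 2*(-8)*(1 - 8))**2 = (-58 + 2*(-8)*(-7))**2 = (-58 + 112)**2 = 54**2 = 2916)
-45729 + ((-50 + 54*C) + G) = -45729 + ((-50 + 54*(25/4)) + 2916) = -45729 + ((-50 + 675/2) + 2916) = -45729 + (575/2 + 2916) = -45729 + 6407/2 = -85051/2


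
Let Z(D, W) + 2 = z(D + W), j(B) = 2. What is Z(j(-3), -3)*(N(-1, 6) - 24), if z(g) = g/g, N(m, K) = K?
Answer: 18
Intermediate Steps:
z(g) = 1
Z(D, W) = -1 (Z(D, W) = -2 + 1 = -1)
Z(j(-3), -3)*(N(-1, 6) - 24) = -(6 - 24) = -1*(-18) = 18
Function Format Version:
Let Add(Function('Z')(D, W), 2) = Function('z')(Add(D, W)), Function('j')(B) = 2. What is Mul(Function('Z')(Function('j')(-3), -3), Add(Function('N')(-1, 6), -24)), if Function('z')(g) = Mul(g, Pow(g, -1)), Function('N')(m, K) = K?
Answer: 18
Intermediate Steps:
Function('z')(g) = 1
Function('Z')(D, W) = -1 (Function('Z')(D, W) = Add(-2, 1) = -1)
Mul(Function('Z')(Function('j')(-3), -3), Add(Function('N')(-1, 6), -24)) = Mul(-1, Add(6, -24)) = Mul(-1, -18) = 18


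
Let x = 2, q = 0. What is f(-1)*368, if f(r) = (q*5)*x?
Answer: 0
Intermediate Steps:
f(r) = 0 (f(r) = (0*5)*2 = 0*2 = 0)
f(-1)*368 = 0*368 = 0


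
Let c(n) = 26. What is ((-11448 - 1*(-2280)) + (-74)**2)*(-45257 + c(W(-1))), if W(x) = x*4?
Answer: 166992852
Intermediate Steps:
W(x) = 4*x
((-11448 - 1*(-2280)) + (-74)**2)*(-45257 + c(W(-1))) = ((-11448 - 1*(-2280)) + (-74)**2)*(-45257 + 26) = ((-11448 + 2280) + 5476)*(-45231) = (-9168 + 5476)*(-45231) = -3692*(-45231) = 166992852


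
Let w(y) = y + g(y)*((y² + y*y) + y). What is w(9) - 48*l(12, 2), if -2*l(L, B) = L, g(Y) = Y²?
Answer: 14148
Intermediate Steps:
l(L, B) = -L/2
w(y) = y + y²*(y + 2*y²) (w(y) = y + y²*((y² + y*y) + y) = y + y²*((y² + y²) + y) = y + y²*(2*y² + y) = y + y²*(y + 2*y²))
w(9) - 48*l(12, 2) = (9 + 9³ + 2*9⁴) - (-24)*12 = (9 + 729 + 2*6561) - 48*(-6) = (9 + 729 + 13122) + 288 = 13860 + 288 = 14148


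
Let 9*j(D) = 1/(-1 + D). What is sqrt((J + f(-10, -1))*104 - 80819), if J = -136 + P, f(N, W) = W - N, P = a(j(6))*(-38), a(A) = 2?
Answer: I*sqrt(101931) ≈ 319.27*I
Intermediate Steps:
j(D) = 1/(9*(-1 + D))
P = -76 (P = 2*(-38) = -76)
J = -212 (J = -136 - 76 = -212)
sqrt((J + f(-10, -1))*104 - 80819) = sqrt((-212 + (-1 - 1*(-10)))*104 - 80819) = sqrt((-212 + (-1 + 10))*104 - 80819) = sqrt((-212 + 9)*104 - 80819) = sqrt(-203*104 - 80819) = sqrt(-21112 - 80819) = sqrt(-101931) = I*sqrt(101931)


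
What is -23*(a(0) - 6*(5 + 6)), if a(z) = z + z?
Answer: 1518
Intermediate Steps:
a(z) = 2*z
-23*(a(0) - 6*(5 + 6)) = -23*(2*0 - 6*(5 + 6)) = -23*(0 - 6*11) = -23*(0 - 66) = -23*(-66) = 1518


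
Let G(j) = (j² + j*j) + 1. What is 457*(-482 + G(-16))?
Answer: 14167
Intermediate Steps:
G(j) = 1 + 2*j² (G(j) = (j² + j²) + 1 = 2*j² + 1 = 1 + 2*j²)
457*(-482 + G(-16)) = 457*(-482 + (1 + 2*(-16)²)) = 457*(-482 + (1 + 2*256)) = 457*(-482 + (1 + 512)) = 457*(-482 + 513) = 457*31 = 14167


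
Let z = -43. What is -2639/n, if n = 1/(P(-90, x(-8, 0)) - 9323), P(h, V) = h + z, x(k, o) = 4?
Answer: 24954384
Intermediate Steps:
P(h, V) = -43 + h (P(h, V) = h - 43 = -43 + h)
n = -1/9456 (n = 1/((-43 - 90) - 9323) = 1/(-133 - 9323) = 1/(-9456) = -1/9456 ≈ -0.00010575)
-2639/n = -2639/(-1/9456) = -2639*(-9456) = 24954384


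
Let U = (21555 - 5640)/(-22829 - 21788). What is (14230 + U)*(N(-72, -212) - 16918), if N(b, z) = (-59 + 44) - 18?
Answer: -10761918599245/44617 ≈ -2.4121e+8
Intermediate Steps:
U = -15915/44617 (U = 15915/(-44617) = 15915*(-1/44617) = -15915/44617 ≈ -0.35670)
N(b, z) = -33 (N(b, z) = -15 - 18 = -33)
(14230 + U)*(N(-72, -212) - 16918) = (14230 - 15915/44617)*(-33 - 16918) = (634883995/44617)*(-16951) = -10761918599245/44617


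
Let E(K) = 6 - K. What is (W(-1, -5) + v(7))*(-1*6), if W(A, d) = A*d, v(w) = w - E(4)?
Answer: -60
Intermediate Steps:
v(w) = -2 + w (v(w) = w - (6 - 1*4) = w - (6 - 4) = w - 1*2 = w - 2 = -2 + w)
(W(-1, -5) + v(7))*(-1*6) = (-1*(-5) + (-2 + 7))*(-1*6) = (5 + 5)*(-6) = 10*(-6) = -60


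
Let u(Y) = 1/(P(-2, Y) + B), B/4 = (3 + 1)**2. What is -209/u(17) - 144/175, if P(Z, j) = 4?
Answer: -2487244/175 ≈ -14213.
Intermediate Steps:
B = 64 (B = 4*(3 + 1)**2 = 4*4**2 = 4*16 = 64)
u(Y) = 1/68 (u(Y) = 1/(4 + 64) = 1/68)
-209/u(17) - 144/175 = -209/1/68 - 144/175 = -209*68 - 144*1/175 = -14212 - 144/175 = -2487244/175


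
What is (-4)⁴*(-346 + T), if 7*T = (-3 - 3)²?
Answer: -610816/7 ≈ -87259.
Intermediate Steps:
T = 36/7 (T = (-3 - 3)²/7 = (⅐)*(-6)² = (⅐)*36 = 36/7 ≈ 5.1429)
(-4)⁴*(-346 + T) = (-4)⁴*(-346 + 36/7) = 256*(-2386/7) = -610816/7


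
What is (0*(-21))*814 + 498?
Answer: 498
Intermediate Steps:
(0*(-21))*814 + 498 = 0*814 + 498 = 0 + 498 = 498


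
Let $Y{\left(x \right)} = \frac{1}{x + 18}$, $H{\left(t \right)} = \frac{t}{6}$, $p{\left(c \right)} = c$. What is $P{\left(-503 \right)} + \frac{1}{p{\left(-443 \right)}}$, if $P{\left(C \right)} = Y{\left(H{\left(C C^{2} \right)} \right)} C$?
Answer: $- \frac{125926445}{56377694617} \approx -0.0022336$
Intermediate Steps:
$H{\left(t \right)} = \frac{t}{6}$ ($H{\left(t \right)} = t \frac{1}{6} = \frac{t}{6}$)
$Y{\left(x \right)} = \frac{1}{18 + x}$
$P{\left(C \right)} = \frac{C}{18 + \frac{C^{3}}{6}}$ ($P{\left(C \right)} = \frac{C}{18 + \frac{C C^{2}}{6}} = \frac{C}{18 + \frac{C^{3}}{6}}$)
$P{\left(-503 \right)} + \frac{1}{p{\left(-443 \right)}} = 6 \left(-503\right) \frac{1}{108 + \left(-503\right)^{3}} + \frac{1}{-443} = 6 \left(-503\right) \frac{1}{108 - 127263527} - \frac{1}{443} = 6 \left(-503\right) \frac{1}{-127263419} - \frac{1}{443} = 6 \left(-503\right) \left(- \frac{1}{127263419}\right) - \frac{1}{443} = \frac{3018}{127263419} - \frac{1}{443} = - \frac{125926445}{56377694617}$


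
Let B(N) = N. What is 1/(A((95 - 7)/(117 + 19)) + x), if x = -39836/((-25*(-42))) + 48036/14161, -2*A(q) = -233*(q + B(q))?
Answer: 1062075/123432011 ≈ 0.0086045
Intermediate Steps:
A(q) = 233*q (A(q) = -(-233)*(q + q)/2 = -(-233)*2*q/2 = -(-233)*q = 233*q)
x = -36691414/1062075 (x = -39836/1050 + 48036*(1/14161) = -39836*1/1050 + 48036/14161 = -19918/525 + 48036/14161 = -36691414/1062075 ≈ -34.547)
1/(A((95 - 7)/(117 + 19)) + x) = 1/(233*((95 - 7)/(117 + 19)) - 36691414/1062075) = 1/(233*(88/136) - 36691414/1062075) = 1/(233*(88*(1/136)) - 36691414/1062075) = 1/(233*(11/17) - 36691414/1062075) = 1/(2563/17 - 36691414/1062075) = 1/(123432011/1062075) = 1062075/123432011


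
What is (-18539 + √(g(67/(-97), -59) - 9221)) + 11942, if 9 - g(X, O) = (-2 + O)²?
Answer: -6597 + 3*I*√1437 ≈ -6597.0 + 113.72*I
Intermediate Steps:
g(X, O) = 9 - (-2 + O)²
(-18539 + √(g(67/(-97), -59) - 9221)) + 11942 = (-18539 + √((9 - (-2 - 59)²) - 9221)) + 11942 = (-18539 + √((9 - 1*(-61)²) - 9221)) + 11942 = (-18539 + √((9 - 1*3721) - 9221)) + 11942 = (-18539 + √((9 - 3721) - 9221)) + 11942 = (-18539 + √(-3712 - 9221)) + 11942 = (-18539 + √(-12933)) + 11942 = (-18539 + 3*I*√1437) + 11942 = -6597 + 3*I*√1437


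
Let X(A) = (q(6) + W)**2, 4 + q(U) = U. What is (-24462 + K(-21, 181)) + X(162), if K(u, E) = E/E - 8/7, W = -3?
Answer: -171228/7 ≈ -24461.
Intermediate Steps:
q(U) = -4 + U
K(u, E) = -1/7 (K(u, E) = 1 - 8*1/7 = 1 - 8/7 = -1/7)
X(A) = 1 (X(A) = ((-4 + 6) - 3)**2 = (2 - 3)**2 = (-1)**2 = 1)
(-24462 + K(-21, 181)) + X(162) = (-24462 - 1/7) + 1 = -171235/7 + 1 = -171228/7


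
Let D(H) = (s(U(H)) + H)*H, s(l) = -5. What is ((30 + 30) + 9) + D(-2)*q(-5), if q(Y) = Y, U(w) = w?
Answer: -1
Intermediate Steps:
D(H) = H*(-5 + H) (D(H) = (-5 + H)*H = H*(-5 + H))
((30 + 30) + 9) + D(-2)*q(-5) = ((30 + 30) + 9) - 2*(-5 - 2)*(-5) = (60 + 9) - 2*(-7)*(-5) = 69 + 14*(-5) = 69 - 70 = -1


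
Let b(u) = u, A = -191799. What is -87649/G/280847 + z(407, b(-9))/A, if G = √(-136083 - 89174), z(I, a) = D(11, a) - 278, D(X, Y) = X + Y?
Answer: 92/63933 + 87649*I*√225257/63262752679 ≈ 0.001439 + 0.00065756*I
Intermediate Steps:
z(I, a) = -267 + a (z(I, a) = (11 + a) - 278 = -267 + a)
G = I*√225257 (G = √(-225257) = I*√225257 ≈ 474.61*I)
-87649/G/280847 + z(407, b(-9))/A = -87649*(-I*√225257/225257)/280847 + (-267 - 9)/(-191799) = -(-87649)*I*√225257/225257*(1/280847) - 276*(-1/191799) = (87649*I*√225257/225257)*(1/280847) + 92/63933 = 87649*I*√225257/63262752679 + 92/63933 = 92/63933 + 87649*I*√225257/63262752679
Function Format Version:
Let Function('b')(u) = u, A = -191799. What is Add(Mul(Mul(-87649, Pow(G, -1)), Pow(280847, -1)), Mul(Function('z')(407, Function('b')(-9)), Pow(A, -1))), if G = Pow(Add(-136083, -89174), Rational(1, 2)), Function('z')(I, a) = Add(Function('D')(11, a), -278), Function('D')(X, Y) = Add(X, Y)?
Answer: Add(Rational(92, 63933), Mul(Rational(87649, 63262752679), I, Pow(225257, Rational(1, 2)))) ≈ Add(0.0014390, Mul(0.00065756, I))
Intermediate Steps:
Function('z')(I, a) = Add(-267, a) (Function('z')(I, a) = Add(Add(11, a), -278) = Add(-267, a))
G = Mul(I, Pow(225257, Rational(1, 2))) (G = Pow(-225257, Rational(1, 2)) = Mul(I, Pow(225257, Rational(1, 2))) ≈ Mul(474.61, I))
Add(Mul(Mul(-87649, Pow(G, -1)), Pow(280847, -1)), Mul(Function('z')(407, Function('b')(-9)), Pow(A, -1))) = Add(Mul(Mul(-87649, Pow(Mul(I, Pow(225257, Rational(1, 2))), -1)), Pow(280847, -1)), Mul(Add(-267, -9), Pow(-191799, -1))) = Add(Mul(Mul(-87649, Mul(Rational(-1, 225257), I, Pow(225257, Rational(1, 2)))), Rational(1, 280847)), Mul(-276, Rational(-1, 191799))) = Add(Mul(Mul(Rational(87649, 225257), I, Pow(225257, Rational(1, 2))), Rational(1, 280847)), Rational(92, 63933)) = Add(Mul(Rational(87649, 63262752679), I, Pow(225257, Rational(1, 2))), Rational(92, 63933)) = Add(Rational(92, 63933), Mul(Rational(87649, 63262752679), I, Pow(225257, Rational(1, 2))))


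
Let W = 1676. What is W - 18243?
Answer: -16567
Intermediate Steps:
W - 18243 = 1676 - 18243 = -16567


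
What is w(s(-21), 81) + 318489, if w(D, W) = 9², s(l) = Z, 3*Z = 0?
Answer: 318570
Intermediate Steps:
Z = 0 (Z = (⅓)*0 = 0)
s(l) = 0
w(D, W) = 81
w(s(-21), 81) + 318489 = 81 + 318489 = 318570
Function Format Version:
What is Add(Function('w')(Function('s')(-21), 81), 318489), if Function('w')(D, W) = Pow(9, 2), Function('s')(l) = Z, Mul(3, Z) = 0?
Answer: 318570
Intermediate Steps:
Z = 0 (Z = Mul(Rational(1, 3), 0) = 0)
Function('s')(l) = 0
Function('w')(D, W) = 81
Add(Function('w')(Function('s')(-21), 81), 318489) = Add(81, 318489) = 318570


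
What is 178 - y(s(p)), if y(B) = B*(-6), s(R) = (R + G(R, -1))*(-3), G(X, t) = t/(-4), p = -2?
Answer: 419/2 ≈ 209.50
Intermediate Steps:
G(X, t) = -t/4 (G(X, t) = t*(-1/4) = -t/4)
s(R) = -3/4 - 3*R (s(R) = (R - 1/4*(-1))*(-3) = (R + 1/4)*(-3) = (1/4 + R)*(-3) = -3/4 - 3*R)
y(B) = -6*B
178 - y(s(p)) = 178 - (-6)*(-3/4 - 3*(-2)) = 178 - (-6)*(-3/4 + 6) = 178 - (-6)*21/4 = 178 - 1*(-63/2) = 178 + 63/2 = 419/2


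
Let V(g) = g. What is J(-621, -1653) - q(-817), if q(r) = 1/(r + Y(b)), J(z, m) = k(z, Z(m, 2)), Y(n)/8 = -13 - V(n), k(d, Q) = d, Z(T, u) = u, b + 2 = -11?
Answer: -507356/817 ≈ -621.00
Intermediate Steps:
b = -13 (b = -2 - 11 = -13)
Y(n) = -104 - 8*n (Y(n) = 8*(-13 - n) = -104 - 8*n)
J(z, m) = z
q(r) = 1/r (q(r) = 1/(r + (-104 - 8*(-13))) = 1/(r + (-104 + 104)) = 1/(r + 0) = 1/r)
J(-621, -1653) - q(-817) = -621 - 1/(-817) = -621 - 1*(-1/817) = -621 + 1/817 = -507356/817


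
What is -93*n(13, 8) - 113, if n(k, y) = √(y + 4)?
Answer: -113 - 186*√3 ≈ -435.16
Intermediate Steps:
n(k, y) = √(4 + y)
-93*n(13, 8) - 113 = -93*√(4 + 8) - 113 = -186*√3 - 113 = -113 - 186*√3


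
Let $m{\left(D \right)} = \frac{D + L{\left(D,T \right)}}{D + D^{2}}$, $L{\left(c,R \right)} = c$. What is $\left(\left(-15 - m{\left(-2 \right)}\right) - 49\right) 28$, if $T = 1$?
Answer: $-1736$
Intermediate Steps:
$m{\left(D \right)} = \frac{2 D}{D + D^{2}}$ ($m{\left(D \right)} = \frac{D + D}{D + D^{2}} = \frac{2 D}{D + D^{2}}$)
$\left(\left(-15 - m{\left(-2 \right)}\right) - 49\right) 28 = \left(\left(-15 - \frac{2}{1 - 2}\right) - 49\right) 28 = \left(\left(-15 - \frac{2}{-1}\right) - 49\right) 28 = \left(\left(-15 - 2 \left(-1\right)\right) - 49\right) 28 = \left(\left(-15 - -2\right) - 49\right) 28 = \left(\left(-15 + 2\right) - 49\right) 28 = \left(-13 - 49\right) 28 = \left(-62\right) 28 = -1736$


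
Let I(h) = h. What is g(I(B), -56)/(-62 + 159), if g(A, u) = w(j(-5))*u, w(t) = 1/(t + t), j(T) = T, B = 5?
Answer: 28/485 ≈ 0.057732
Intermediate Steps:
w(t) = 1/(2*t)
g(A, u) = -u/10 (g(A, u) = ((½)/(-5))*u = ((½)*(-⅕))*u = -u/10)
g(I(B), -56)/(-62 + 159) = (-⅒*(-56))/(-62 + 159) = (28/5)/97 = (1/97)*(28/5) = 28/485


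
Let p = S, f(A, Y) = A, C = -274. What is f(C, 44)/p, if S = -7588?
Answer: 137/3794 ≈ 0.036110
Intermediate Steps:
p = -7588
f(C, 44)/p = -274/(-7588) = -274*(-1/7588) = 137/3794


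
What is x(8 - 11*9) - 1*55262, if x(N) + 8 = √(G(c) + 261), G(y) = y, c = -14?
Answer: -55270 + √247 ≈ -55254.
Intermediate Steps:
x(N) = -8 + √247 (x(N) = -8 + √(-14 + 261) = -8 + √247)
x(8 - 11*9) - 1*55262 = (-8 + √247) - 1*55262 = (-8 + √247) - 55262 = -55270 + √247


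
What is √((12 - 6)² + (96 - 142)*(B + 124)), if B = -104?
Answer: 2*I*√221 ≈ 29.732*I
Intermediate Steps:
√((12 - 6)² + (96 - 142)*(B + 124)) = √((12 - 6)² + (96 - 142)*(-104 + 124)) = √(6² - 46*20) = √(36 - 920) = √(-884) = 2*I*√221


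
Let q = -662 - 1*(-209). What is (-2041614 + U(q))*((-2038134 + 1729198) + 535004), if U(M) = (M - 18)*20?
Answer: -463673154312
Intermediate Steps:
q = -453 (q = -662 + 209 = -453)
U(M) = -360 + 20*M (U(M) = (-18 + M)*20 = -360 + 20*M)
(-2041614 + U(q))*((-2038134 + 1729198) + 535004) = (-2041614 + (-360 + 20*(-453)))*((-2038134 + 1729198) + 535004) = (-2041614 + (-360 - 9060))*(-308936 + 535004) = (-2041614 - 9420)*226068 = -2051034*226068 = -463673154312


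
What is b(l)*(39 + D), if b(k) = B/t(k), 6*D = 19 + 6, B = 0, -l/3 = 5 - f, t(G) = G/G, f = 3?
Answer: 0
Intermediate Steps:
t(G) = 1
l = -6 (l = -3*(5 - 1*3) = -3*(5 - 3) = -3*2 = -6)
D = 25/6 (D = (19 + 6)/6 = (⅙)*25 = 25/6 ≈ 4.1667)
b(k) = 0 (b(k) = 0/1 = 0*1 = 0)
b(l)*(39 + D) = 0*(39 + 25/6) = 0*(259/6) = 0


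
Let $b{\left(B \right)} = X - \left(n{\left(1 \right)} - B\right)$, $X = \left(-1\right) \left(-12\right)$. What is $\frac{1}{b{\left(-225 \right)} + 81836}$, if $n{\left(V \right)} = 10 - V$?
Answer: $\frac{1}{81614} \approx 1.2253 \cdot 10^{-5}$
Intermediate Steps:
$X = 12$
$b{\left(B \right)} = 3 + B$ ($b{\left(B \right)} = 12 - \left(\left(10 - 1\right) - B\right) = 12 - \left(9 - B\right) = 12 + \left(-9 + B\right) = 3 + B$)
$\frac{1}{b{\left(-225 \right)} + 81836} = \frac{1}{\left(3 - 225\right) + 81836} = \frac{1}{-222 + 81836} = \frac{1}{81614}$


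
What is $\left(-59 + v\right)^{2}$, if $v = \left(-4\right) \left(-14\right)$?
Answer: $9$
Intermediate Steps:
$v = 56$
$\left(-59 + v\right)^{2} = \left(-59 + 56\right)^{2} = \left(-3\right)^{2} = 9$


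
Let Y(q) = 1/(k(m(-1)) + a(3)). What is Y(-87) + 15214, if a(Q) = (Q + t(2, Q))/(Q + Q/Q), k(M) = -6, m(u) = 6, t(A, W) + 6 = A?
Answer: 380346/25 ≈ 15214.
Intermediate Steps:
t(A, W) = -6 + A
a(Q) = (-4 + Q)/(1 + Q) (a(Q) = (Q + (-6 + 2))/(Q + Q/Q) = (Q - 4)/(Q + 1) = (-4 + Q)/(1 + Q))
Y(q) = -4/25 (Y(q) = 1/(-6 + (-4 + 3)/(1 + 3)) = 1/(-6 - 1/4) = 1/(-25/4) = -4/25)
Y(-87) + 15214 = -4/25 + 15214 = 380346/25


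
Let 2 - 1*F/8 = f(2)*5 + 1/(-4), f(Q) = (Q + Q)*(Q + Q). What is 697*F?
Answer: -433534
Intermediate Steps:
f(Q) = 4*Q² (f(Q) = (2*Q)*(2*Q) = 4*Q²)
F = -622 (F = 16 - 8*((4*2²)*5 + 1/(-4)) = 16 - 8*((4*4)*5 + 1*(-¼)) = 16 - 8*(16*5 - ¼) = 16 - 8*(80 - ¼) = 16 - 8*319/4 = 16 - 638 = -622)
697*F = 697*(-622) = -433534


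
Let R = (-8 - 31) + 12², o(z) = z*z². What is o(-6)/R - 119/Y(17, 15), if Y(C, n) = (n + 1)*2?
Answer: -6469/1120 ≈ -5.7759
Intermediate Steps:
Y(C, n) = 2 + 2*n (Y(C, n) = (1 + n)*2 = 2 + 2*n)
o(z) = z³
R = 105 (R = -39 + 144 = 105)
o(-6)/R - 119/Y(17, 15) = (-6)³/105 - 119/(2 + 2*15) = -216*1/105 - 119/(2 + 30) = -72/35 - 119/32 = -6469/1120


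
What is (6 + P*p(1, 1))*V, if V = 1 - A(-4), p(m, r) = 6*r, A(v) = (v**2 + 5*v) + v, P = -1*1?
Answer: 0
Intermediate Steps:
P = -1
A(v) = v**2 + 6*v
V = 9 (V = 1 - (-4)*(6 - 4) = 1 - (-4)*2 = 1 - 1*(-8) = 1 + 8 = 9)
(6 + P*p(1, 1))*V = (6 - 6)*9 = 0*9 = 0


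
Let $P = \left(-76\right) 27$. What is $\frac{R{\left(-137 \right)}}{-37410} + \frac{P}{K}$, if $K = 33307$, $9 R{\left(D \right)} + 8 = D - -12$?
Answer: $- \frac{36129371}{590217570} \approx -0.061214$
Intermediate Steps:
$R{\left(D \right)} = \frac{4}{9} + \frac{D}{9}$ ($R{\left(D \right)} = - \frac{8}{9} + \frac{D - -12}{9} = - \frac{8}{9} + \frac{D + 12}{9} = - \frac{8}{9} + \frac{12 + D}{9} = - \frac{8}{9} + \left(\frac{4}{3} + \frac{D}{9}\right) = \frac{4}{9} + \frac{D}{9}$)
$P = -2052$
$\frac{R{\left(-137 \right)}}{-37410} + \frac{P}{K} = \frac{\frac{4}{9} + \frac{1}{9} \left(-137\right)}{-37410} - \frac{2052}{33307} = \left(\frac{4}{9} - \frac{137}{9}\right) \left(- \frac{1}{37410}\right) - \frac{108}{1753} = \left(- \frac{133}{9}\right) \left(- \frac{1}{37410}\right) - \frac{108}{1753} = \frac{133}{336690} - \frac{108}{1753} = - \frac{36129371}{590217570}$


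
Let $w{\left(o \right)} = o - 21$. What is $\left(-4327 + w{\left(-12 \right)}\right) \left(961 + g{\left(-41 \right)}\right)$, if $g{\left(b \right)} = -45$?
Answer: $-3993760$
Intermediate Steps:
$w{\left(o \right)} = -21 + o$ ($w{\left(o \right)} = o - 21 = -21 + o$)
$\left(-4327 + w{\left(-12 \right)}\right) \left(961 + g{\left(-41 \right)}\right) = \left(-4327 - 33\right) \left(961 - 45\right) = \left(-4327 - 33\right) 916 = \left(-4360\right) 916 = -3993760$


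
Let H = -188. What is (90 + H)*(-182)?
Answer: 17836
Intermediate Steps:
(90 + H)*(-182) = (90 - 188)*(-182) = -98*(-182) = 17836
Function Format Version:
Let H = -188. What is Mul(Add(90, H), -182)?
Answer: 17836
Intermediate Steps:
Mul(Add(90, H), -182) = Mul(Add(90, -188), -182) = Mul(-98, -182) = 17836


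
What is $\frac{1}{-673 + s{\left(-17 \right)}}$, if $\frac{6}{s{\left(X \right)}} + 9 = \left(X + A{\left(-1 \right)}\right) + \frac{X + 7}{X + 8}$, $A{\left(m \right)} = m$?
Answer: $- \frac{233}{156863} \approx -0.0014854$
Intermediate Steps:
$s{\left(X \right)} = \frac{6}{-10 + X + \frac{7 + X}{8 + X}}$ ($s{\left(X \right)} = \frac{6}{-9 + \left(\left(X - 1\right) + \frac{X + 7}{X + 8}\right)} = \frac{6}{-9 + \left(\left(-1 + X\right) + \frac{7 + X}{8 + X}\right)} = \frac{6}{-9 + \left(-1 + X + \frac{7 + X}{8 + X}\right)} = \frac{6}{-10 + X + \frac{7 + X}{8 + X}}$)
$\frac{1}{-673 + s{\left(-17 \right)}} = \frac{1}{-673 + \frac{6 \left(8 - 17\right)}{-73 + \left(-17\right)^{2} - -17}} = \frac{1}{-673 + 6 \frac{1}{-73 + 289 + 17} \left(-9\right)} = \frac{1}{-673 + 6 \cdot \frac{1}{233} \left(-9\right)} = \frac{1}{-673 - \frac{54}{233}} = \frac{1}{- \frac{156863}{233}} = - \frac{233}{156863}$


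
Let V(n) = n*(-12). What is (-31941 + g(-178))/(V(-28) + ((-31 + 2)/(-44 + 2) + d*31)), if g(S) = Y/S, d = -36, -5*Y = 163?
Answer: 596973867/14565295 ≈ 40.986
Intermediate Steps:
Y = -163/5 (Y = -⅕*163 = -163/5 ≈ -32.600)
g(S) = -163/(5*S)
V(n) = -12*n
(-31941 + g(-178))/(V(-28) + ((-31 + 2)/(-44 + 2) + d*31)) = (-31941 - 163/5/(-178))/(-12*(-28) + ((-31 + 2)/(-44 + 2) - 36*31)) = (-31941 - 163/5*(-1/178))/(336 + (-29/(-42) - 1116)) = (-31941 + 163/890)/(336 + (-29*(-1/42) - 1116)) = -28427327/(890*(336 + (29/42 - 1116))) = -28427327/(890*(336 - 46843/42)) = -28427327/(890*(-32731/42)) = -28427327/890*(-42/32731) = 596973867/14565295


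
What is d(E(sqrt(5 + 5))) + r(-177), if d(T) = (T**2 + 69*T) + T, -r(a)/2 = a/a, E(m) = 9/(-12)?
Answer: -863/16 ≈ -53.938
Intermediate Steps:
E(m) = -3/4 (E(m) = 9*(-1/12) = -3/4)
r(a) = -2 (r(a) = -2*a/a = -2*1 = -2)
d(T) = T**2 + 70*T
d(E(sqrt(5 + 5))) + r(-177) = -3*(70 - 3/4)/4 - 2 = -3/4*277/4 - 2 = -831/16 - 2 = -863/16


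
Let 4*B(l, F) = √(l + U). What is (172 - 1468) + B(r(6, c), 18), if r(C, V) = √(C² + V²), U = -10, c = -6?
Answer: -1296 + I*√(10 - 6*√2)/4 ≈ -1296.0 + 0.30768*I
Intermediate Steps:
B(l, F) = √(-10 + l)/4 (B(l, F) = √(l - 10)/4 = √(-10 + l)/4)
(172 - 1468) + B(r(6, c), 18) = (172 - 1468) + √(-10 + √(6² + (-6)²))/4 = -1296 + √(-10 + √(36 + 36))/4 = -1296 + √(-10 + √72)/4 = -1296 + √(-10 + 6*√2)/4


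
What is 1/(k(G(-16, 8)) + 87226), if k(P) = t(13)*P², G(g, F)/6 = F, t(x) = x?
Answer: 1/117178 ≈ 8.5340e-6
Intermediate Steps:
G(g, F) = 6*F
k(P) = 13*P²
1/(k(G(-16, 8)) + 87226) = 1/(13*(6*8)² + 87226) = 1/(13*48² + 87226) = 1/(13*2304 + 87226) = 1/(29952 + 87226) = 1/117178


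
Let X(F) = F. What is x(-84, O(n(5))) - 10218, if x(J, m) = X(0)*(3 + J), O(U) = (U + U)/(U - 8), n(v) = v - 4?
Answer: -10218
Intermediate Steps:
n(v) = -4 + v
O(U) = 2*U/(-8 + U) (O(U) = (2*U)/(-8 + U) = 2*U/(-8 + U))
x(J, m) = 0 (x(J, m) = 0*(3 + J) = 0)
x(-84, O(n(5))) - 10218 = 0 - 10218 = -10218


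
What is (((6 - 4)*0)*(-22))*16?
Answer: 0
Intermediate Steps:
(((6 - 4)*0)*(-22))*16 = ((2*0)*(-22))*16 = (0*(-22))*16 = 0*16 = 0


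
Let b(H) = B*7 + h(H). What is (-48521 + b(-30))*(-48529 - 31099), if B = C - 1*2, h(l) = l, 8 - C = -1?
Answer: 3862117256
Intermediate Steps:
C = 9 (C = 8 - 1*(-1) = 8 + 1 = 9)
B = 7 (B = 9 - 1*2 = 9 - 2 = 7)
b(H) = 49 + H (b(H) = 7*7 + H = 49 + H)
(-48521 + b(-30))*(-48529 - 31099) = (-48521 + (49 - 30))*(-48529 - 31099) = (-48521 + 19)*(-79628) = -48502*(-79628) = 3862117256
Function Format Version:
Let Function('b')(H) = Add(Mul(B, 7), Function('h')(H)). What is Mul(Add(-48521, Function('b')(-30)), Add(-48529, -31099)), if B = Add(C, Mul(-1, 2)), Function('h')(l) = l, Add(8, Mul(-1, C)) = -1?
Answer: 3862117256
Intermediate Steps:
C = 9 (C = Add(8, Mul(-1, -1)) = Add(8, 1) = 9)
B = 7 (B = Add(9, Mul(-1, 2)) = Add(9, -2) = 7)
Function('b')(H) = Add(49, H) (Function('b')(H) = Add(Mul(7, 7), H) = Add(49, H))
Mul(Add(-48521, Function('b')(-30)), Add(-48529, -31099)) = Mul(Add(-48521, Add(49, -30)), Add(-48529, -31099)) = Mul(Add(-48521, 19), -79628) = Mul(-48502, -79628) = 3862117256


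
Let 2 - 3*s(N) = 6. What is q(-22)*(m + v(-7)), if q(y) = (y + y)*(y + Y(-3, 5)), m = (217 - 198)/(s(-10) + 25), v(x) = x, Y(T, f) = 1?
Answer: -406560/71 ≈ -5726.2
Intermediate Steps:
s(N) = -4/3 (s(N) = ⅔ - ⅓*6 = ⅔ - 2 = -4/3)
m = 57/71 (m = (217 - 198)/(-4/3 + 25) = 19/(71/3) = 19*(3/71) = 57/71 ≈ 0.80282)
q(y) = 2*y*(1 + y) (q(y) = (y + y)*(y + 1) = (2*y)*(1 + y) = 2*y*(1 + y))
q(-22)*(m + v(-7)) = (2*(-22)*(1 - 22))*(57/71 - 7) = (2*(-22)*(-21))*(-440/71) = 924*(-440/71) = -406560/71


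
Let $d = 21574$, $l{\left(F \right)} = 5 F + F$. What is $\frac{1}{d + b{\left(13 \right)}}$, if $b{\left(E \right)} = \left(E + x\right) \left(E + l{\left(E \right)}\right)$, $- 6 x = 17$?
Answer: $\frac{6}{134995} \approx 4.4446 \cdot 10^{-5}$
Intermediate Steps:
$x = - \frac{17}{6}$ ($x = \left(- \frac{1}{6}\right) 17 = - \frac{17}{6} \approx -2.8333$)
$l{\left(F \right)} = 6 F$
$b{\left(E \right)} = 7 E \left(- \frac{17}{6} + E\right)$ ($b{\left(E \right)} = \left(E - \frac{17}{6}\right) \left(E + 6 E\right) = \left(- \frac{17}{6} + E\right) 7 E = 7 E \left(- \frac{17}{6} + E\right)$)
$\frac{1}{d + b{\left(13 \right)}} = \frac{1}{21574 + \frac{7}{6} \cdot 13 \left(-17 + 6 \cdot 13\right)} = \frac{1}{21574 + \frac{7}{6} \cdot 13 \left(-17 + 78\right)} = \frac{1}{21574 + \frac{7}{6} \cdot 13 \cdot 61} = \frac{1}{21574 + \frac{5551}{6}} = \frac{1}{\frac{134995}{6}} = \frac{6}{134995}$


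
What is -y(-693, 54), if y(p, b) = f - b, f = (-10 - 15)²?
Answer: -571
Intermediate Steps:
f = 625 (f = (-25)² = 625)
y(p, b) = 625 - b
-y(-693, 54) = -(625 - 1*54) = -(625 - 54) = -1*571 = -571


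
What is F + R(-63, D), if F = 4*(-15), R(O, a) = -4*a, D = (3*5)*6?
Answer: -420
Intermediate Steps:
D = 90 (D = 15*6 = 90)
F = -60
F + R(-63, D) = -60 - 4*90 = -60 - 360 = -420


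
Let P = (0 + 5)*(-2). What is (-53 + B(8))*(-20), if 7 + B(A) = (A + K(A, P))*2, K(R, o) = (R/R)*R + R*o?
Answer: 3760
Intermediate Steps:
P = -10 (P = 5*(-2) = -10)
K(R, o) = R + R*o (K(R, o) = 1*R + R*o = R + R*o)
B(A) = -7 - 16*A (B(A) = -7 + (A + A*(1 - 10))*2 = -7 + (A + A*(-9))*2 = -7 + (A - 9*A)*2 = -7 - 8*A*2 = -7 - 16*A)
(-53 + B(8))*(-20) = (-53 + (-7 - 16*8))*(-20) = (-53 + (-7 - 128))*(-20) = (-53 - 135)*(-20) = -188*(-20) = 3760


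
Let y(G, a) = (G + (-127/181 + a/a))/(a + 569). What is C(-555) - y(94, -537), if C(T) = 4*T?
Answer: -3218827/1448 ≈ -2222.9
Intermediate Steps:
y(G, a) = (54/181 + G)/(569 + a) (y(G, a) = (G + (-127*1/181 + 1))/(569 + a) = (G + (-127/181 + 1))/(569 + a) = (G + 54/181)/(569 + a) = (54/181 + G)/(569 + a))
C(-555) - y(94, -537) = 4*(-555) - (54/181 + 94)/(569 - 537) = -2220 - 17068/(32*181) = -2220 - 1*4267/1448 = -2220 - 4267/1448 = -3218827/1448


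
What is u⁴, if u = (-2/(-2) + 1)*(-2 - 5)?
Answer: 38416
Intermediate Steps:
u = -14 (u = (-½*(-2) + 1)*(-7) = (1 + 1)*(-7) = 2*(-7) = -14)
u⁴ = (-14)⁴ = 38416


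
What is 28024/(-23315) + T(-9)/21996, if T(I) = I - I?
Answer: -28024/23315 ≈ -1.2020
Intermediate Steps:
T(I) = 0
28024/(-23315) + T(-9)/21996 = 28024/(-23315) + 0/21996 = 28024*(-1/23315) + 0*(1/21996) = -28024/23315 + 0 = -28024/23315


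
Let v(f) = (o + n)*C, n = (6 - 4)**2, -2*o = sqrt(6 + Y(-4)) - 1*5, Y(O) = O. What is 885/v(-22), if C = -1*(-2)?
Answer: 11505/167 + 885*sqrt(2)/167 ≈ 76.387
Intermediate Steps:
o = 5/2 - sqrt(2)/2 (o = -(sqrt(6 - 4) - 1*5)/2 = -(sqrt(2) - 5)/2 = -(-5 + sqrt(2))/2 = 5/2 - sqrt(2)/2 ≈ 1.7929)
C = 2
n = 4 (n = 2**2 = 4)
v(f) = 13 - sqrt(2) (v(f) = ((5/2 - sqrt(2)/2) + 4)*2 = (13/2 - sqrt(2)/2)*2 = 13 - sqrt(2))
885/v(-22) = 885/(13 - sqrt(2))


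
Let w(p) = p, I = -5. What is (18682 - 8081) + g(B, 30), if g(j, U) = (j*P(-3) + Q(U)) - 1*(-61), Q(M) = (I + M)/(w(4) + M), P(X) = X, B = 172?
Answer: 344989/34 ≈ 10147.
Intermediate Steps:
Q(M) = (-5 + M)/(4 + M)
g(j, U) = 61 - 3*j + (-5 + U)/(4 + U) (g(j, U) = (j*(-3) + (-5 + U)/(4 + U)) - 1*(-61) = (-3*j + (-5 + U)/(4 + U)) + 61 = 61 - 3*j + (-5 + U)/(4 + U))
(18682 - 8081) + g(B, 30) = (18682 - 8081) + (-5 + 30 + (4 + 30)*(61 - 3*172))/(4 + 30) = 10601 + (-5 + 30 + 34*(61 - 516))/34 = 10601 + (-5 + 30 + 34*(-455))/34 = 10601 + (-5 + 30 - 15470)/34 = 10601 + (1/34)*(-15445) = 10601 - 15445/34 = 344989/34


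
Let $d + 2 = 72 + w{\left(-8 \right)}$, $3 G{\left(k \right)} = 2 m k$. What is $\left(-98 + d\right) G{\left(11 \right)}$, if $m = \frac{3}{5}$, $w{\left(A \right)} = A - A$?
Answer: $- \frac{616}{5} \approx -123.2$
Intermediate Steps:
$w{\left(A \right)} = 0$
$m = \frac{3}{5}$ ($m = 3 \cdot \frac{1}{5} = \frac{3}{5} \approx 0.6$)
$G{\left(k \right)} = \frac{2 k}{5}$ ($G{\left(k \right)} = \frac{2 \cdot \frac{3}{5} k}{3} = \frac{\frac{6}{5} k}{3} = \frac{2 k}{5}$)
$d = 70$ ($d = -2 + \left(72 + 0\right) = -2 + 72 = 70$)
$\left(-98 + d\right) G{\left(11 \right)} = \left(-98 + 70\right) \frac{2}{5} \cdot 11 = \left(-28\right) \frac{22}{5} = - \frac{616}{5}$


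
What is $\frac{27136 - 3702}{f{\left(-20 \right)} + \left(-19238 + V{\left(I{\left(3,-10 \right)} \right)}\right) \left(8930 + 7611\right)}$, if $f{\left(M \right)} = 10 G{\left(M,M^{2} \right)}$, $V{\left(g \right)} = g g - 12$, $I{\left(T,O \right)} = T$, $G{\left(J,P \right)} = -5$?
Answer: $- \frac{23434}{318265431} \approx -7.363 \cdot 10^{-5}$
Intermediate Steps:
$V{\left(g \right)} = -12 + g^{2}$ ($V{\left(g \right)} = g^{2} - 12 = -12 + g^{2}$)
$f{\left(M \right)} = -50$ ($f{\left(M \right)} = 10 \left(-5\right) = -50$)
$\frac{27136 - 3702}{f{\left(-20 \right)} + \left(-19238 + V{\left(I{\left(3,-10 \right)} \right)}\right) \left(8930 + 7611\right)} = \frac{27136 - 3702}{-50 + \left(-19238 - \left(12 - 3^{2}\right)\right) \left(8930 + 7611\right)} = \frac{23434}{-50 + \left(-19238 + \left(-12 + 9\right)\right) 16541} = \frac{23434}{-50 + \left(-19238 - 3\right) 16541} = \frac{23434}{-50 - 318265381} = \frac{23434}{-318265431} = 23434 \left(- \frac{1}{318265431}\right) = - \frac{23434}{318265431}$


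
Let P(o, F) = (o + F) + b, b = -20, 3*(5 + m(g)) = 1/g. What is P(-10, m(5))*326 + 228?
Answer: -167404/15 ≈ -11160.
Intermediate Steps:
m(g) = -5 + 1/(3*g)
P(o, F) = -20 + F + o (P(o, F) = (o + F) - 20 = (F + o) - 20 = -20 + F + o)
P(-10, m(5))*326 + 228 = (-20 + (-5 + (⅓)/5) - 10)*326 + 228 = (-20 + (-5 + (⅓)*(⅕)) - 10)*326 + 228 = (-20 + (-5 + 1/15) - 10)*326 + 228 = (-20 - 74/15 - 10)*326 + 228 = -524/15*326 + 228 = -170824/15 + 228 = -167404/15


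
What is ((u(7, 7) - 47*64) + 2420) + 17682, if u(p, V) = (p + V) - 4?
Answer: 17104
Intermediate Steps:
u(p, V) = -4 + V + p (u(p, V) = (V + p) - 4 = -4 + V + p)
((u(7, 7) - 47*64) + 2420) + 17682 = (((-4 + 7 + 7) - 47*64) + 2420) + 17682 = ((10 - 3008) + 2420) + 17682 = (-2998 + 2420) + 17682 = -578 + 17682 = 17104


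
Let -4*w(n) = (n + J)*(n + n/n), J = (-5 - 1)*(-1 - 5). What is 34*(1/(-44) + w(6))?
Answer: -54995/22 ≈ -2499.8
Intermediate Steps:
J = 36 (J = -6*(-6) = 36)
w(n) = -(1 + n)*(36 + n)/4 (w(n) = -(n + 36)*(n + n/n)/4 = -(36 + n)*(n + 1)/4 = -(36 + n)*(1 + n)/4 = -(1 + n)*(36 + n)/4)
34*(1/(-44) + w(6)) = 34*(1/(-44) + (-9 - 37/4*6 - ¼*6²)) = 34*(-1/44 + (-9 - 111/2 - ¼*36)) = 34*(-1/44 + (-9 - 111/2 - 9)) = 34*(-1/44 - 147/2) = 34*(-3235/44) = -54995/22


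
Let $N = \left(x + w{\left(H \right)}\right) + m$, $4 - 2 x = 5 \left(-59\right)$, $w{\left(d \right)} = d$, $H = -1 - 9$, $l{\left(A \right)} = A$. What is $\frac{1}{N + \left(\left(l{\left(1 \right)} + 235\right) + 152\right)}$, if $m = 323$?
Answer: $\frac{2}{1701} \approx 0.0011758$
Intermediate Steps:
$H = -10$
$x = \frac{299}{2}$ ($x = 2 - \frac{5 \left(-59\right)}{2} = 2 - - \frac{295}{2} = 2 + \frac{295}{2} = \frac{299}{2} \approx 149.5$)
$N = \frac{925}{2}$ ($N = \left(\frac{299}{2} - 10\right) + 323 = \frac{279}{2} + 323 = \frac{925}{2} \approx 462.5$)
$\frac{1}{N + \left(\left(l{\left(1 \right)} + 235\right) + 152\right)} = \frac{1}{\frac{925}{2} + \left(\left(1 + 235\right) + 152\right)} = \frac{1}{\frac{925}{2} + \left(236 + 152\right)} = \frac{1}{\frac{925}{2} + 388} = \frac{1}{\frac{1701}{2}} = \frac{2}{1701}$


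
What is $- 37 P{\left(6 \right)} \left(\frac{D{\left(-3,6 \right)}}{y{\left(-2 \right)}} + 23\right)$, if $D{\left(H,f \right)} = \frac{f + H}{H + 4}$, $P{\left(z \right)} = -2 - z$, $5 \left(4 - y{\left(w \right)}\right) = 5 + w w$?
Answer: $\frac{79328}{11} \approx 7211.6$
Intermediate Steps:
$y{\left(w \right)} = 3 - \frac{w^{2}}{5}$ ($y{\left(w \right)} = 4 - \frac{5 + w w}{5} = 4 - \frac{5 + w^{2}}{5} = 4 - \left(1 + \frac{w^{2}}{5}\right) = 3 - \frac{w^{2}}{5}$)
$D{\left(H,f \right)} = \frac{H + f}{4 + H}$
$- 37 P{\left(6 \right)} \left(\frac{D{\left(-3,6 \right)}}{y{\left(-2 \right)}} + 23\right) = - 37 \left(-2 - 6\right) \left(\frac{\frac{1}{4 - 3} \left(-3 + 6\right)}{3 - \frac{\left(-2\right)^{2}}{5}} + 23\right) = - 37 \left(-2 - 6\right) \left(\frac{1^{-1} \cdot 3}{3 - \frac{4}{5}} + 23\right) = \left(-37\right) \left(-8\right) \left(\frac{1 \cdot 3}{3 - \frac{4}{5}} + 23\right) = 296 \left(\frac{3}{\frac{11}{5}} + 23\right) = 296 \left(3 \cdot \frac{5}{11} + 23\right) = 296 \left(\frac{15}{11} + 23\right) = 296 \cdot \frac{268}{11} = \frac{79328}{11}$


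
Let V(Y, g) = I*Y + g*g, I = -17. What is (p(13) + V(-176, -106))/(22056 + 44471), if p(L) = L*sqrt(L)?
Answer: 14228/66527 + 13*sqrt(13)/66527 ≈ 0.21457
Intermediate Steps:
V(Y, g) = g**2 - 17*Y (V(Y, g) = -17*Y + g*g = -17*Y + g**2 = g**2 - 17*Y)
p(L) = L**(3/2)
(p(13) + V(-176, -106))/(22056 + 44471) = (13**(3/2) + ((-106)**2 - 17*(-176)))/(22056 + 44471) = (13*sqrt(13) + (11236 + 2992))/66527 = (13*sqrt(13) + 14228)*(1/66527) = (14228 + 13*sqrt(13))*(1/66527) = 14228/66527 + 13*sqrt(13)/66527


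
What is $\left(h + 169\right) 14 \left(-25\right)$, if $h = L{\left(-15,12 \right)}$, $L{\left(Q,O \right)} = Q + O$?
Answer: $-58100$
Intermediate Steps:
$L{\left(Q,O \right)} = O + Q$
$h = -3$ ($h = 12 - 15 = -3$)
$\left(h + 169\right) 14 \left(-25\right) = \left(-3 + 169\right) 14 \left(-25\right) = 166 \left(-350\right) = -58100$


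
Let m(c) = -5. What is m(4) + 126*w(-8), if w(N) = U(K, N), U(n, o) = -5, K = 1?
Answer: -635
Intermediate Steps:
w(N) = -5
m(4) + 126*w(-8) = -5 + 126*(-5) = -5 - 630 = -635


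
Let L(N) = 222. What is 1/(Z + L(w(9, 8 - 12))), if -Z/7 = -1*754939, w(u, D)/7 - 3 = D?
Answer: 1/5284795 ≈ 1.8922e-7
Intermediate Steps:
w(u, D) = 21 + 7*D
Z = 5284573 (Z = -(-7)*754939 = -7*(-754939) = 5284573)
1/(Z + L(w(9, 8 - 12))) = 1/(5284573 + 222) = 1/5284795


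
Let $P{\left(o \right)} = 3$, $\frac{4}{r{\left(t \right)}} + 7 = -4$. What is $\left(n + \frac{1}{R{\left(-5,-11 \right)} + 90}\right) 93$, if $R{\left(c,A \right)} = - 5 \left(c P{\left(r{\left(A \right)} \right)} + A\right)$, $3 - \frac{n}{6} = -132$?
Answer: $\frac{16572693}{220} \approx 75330.0$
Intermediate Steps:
$n = 810$ ($n = 18 - -792 = 18 + 792 = 810$)
$r{\left(t \right)} = - \frac{4}{11}$ ($r{\left(t \right)} = \frac{4}{-7 - 4} = \frac{4}{-11} = 4 \left(- \frac{1}{11}\right) = - \frac{4}{11}$)
$R{\left(c,A \right)} = - 15 c - 5 A$ ($R{\left(c,A \right)} = - 5 \left(c 3 + A\right) = - 5 \left(3 c + A\right) = - 5 \left(A + 3 c\right) = - 15 c - 5 A$)
$\left(n + \frac{1}{R{\left(-5,-11 \right)} + 90}\right) 93 = \left(810 + \frac{1}{\left(\left(-15\right) \left(-5\right) - -55\right) + 90}\right) 93 = \left(810 + \frac{1}{\left(75 + 55\right) + 90}\right) 93 = \left(810 + \frac{1}{130 + 90}\right) 93 = \left(810 + \frac{1}{220}\right) 93 = \frac{178201}{220} \cdot 93 = \frac{16572693}{220}$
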